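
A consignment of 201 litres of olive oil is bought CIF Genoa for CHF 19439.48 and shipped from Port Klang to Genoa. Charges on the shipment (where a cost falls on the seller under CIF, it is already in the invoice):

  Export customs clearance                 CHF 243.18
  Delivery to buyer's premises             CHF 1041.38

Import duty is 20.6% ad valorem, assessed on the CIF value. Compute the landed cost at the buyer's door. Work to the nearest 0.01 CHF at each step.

CIF: the seller pays costs through ocean freight and marine insurance to the destination port.
Already in the invoice (seller's account under CIF): export clearance — exclude.
The CIF price already equals the CIF value: 19439.48
Import duty = 19439.48 × 20.6% = 4004.53
Buyer bears: delivery 1041.38 + duty 4004.53 = 5045.91
Landed cost = invoice 19439.48 + 5045.91 = 24485.39

Total landed cost: CHF 24485.39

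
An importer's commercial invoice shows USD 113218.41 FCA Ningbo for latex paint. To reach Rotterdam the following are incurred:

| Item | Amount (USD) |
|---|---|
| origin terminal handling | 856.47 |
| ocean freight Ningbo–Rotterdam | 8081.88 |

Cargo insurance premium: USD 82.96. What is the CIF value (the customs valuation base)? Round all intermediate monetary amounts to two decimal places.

CIF = FCA price + pre-shipment costs + freight + insurance
CIF = 113218.41 + 856.47 + 8081.88 + 82.96 = 122239.72

CIF value: USD 122239.72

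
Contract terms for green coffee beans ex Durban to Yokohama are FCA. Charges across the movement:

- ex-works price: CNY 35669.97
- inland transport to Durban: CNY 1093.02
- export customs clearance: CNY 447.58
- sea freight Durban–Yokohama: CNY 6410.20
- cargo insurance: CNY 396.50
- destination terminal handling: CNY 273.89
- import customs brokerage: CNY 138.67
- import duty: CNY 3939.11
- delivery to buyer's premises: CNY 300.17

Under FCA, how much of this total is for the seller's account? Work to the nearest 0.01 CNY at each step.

Seller's account: CNY 37210.57

FCA: the seller delivers export-cleared goods to the carrier; the buyer bears costs from that point.
Seller's account: goods 35669.97 + inland to port 1093.02 + export clearance 447.58 = 37210.57
Buyer's account: freight 6410.20 + insurance 396.50 + destination terminal 273.89 + brokerage 138.67 + duty 3939.11 + delivery 300.17 = 11458.54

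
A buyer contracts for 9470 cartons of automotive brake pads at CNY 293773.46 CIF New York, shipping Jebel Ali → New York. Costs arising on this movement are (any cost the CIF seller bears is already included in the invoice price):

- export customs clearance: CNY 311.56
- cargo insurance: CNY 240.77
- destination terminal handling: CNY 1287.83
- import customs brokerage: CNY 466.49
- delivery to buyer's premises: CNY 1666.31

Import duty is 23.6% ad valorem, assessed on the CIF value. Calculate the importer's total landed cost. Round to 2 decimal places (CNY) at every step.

Total landed cost: CNY 366524.63

CIF: the seller pays costs through ocean freight and marine insurance to the destination port.
Already in the invoice (seller's account under CIF): export clearance, insurance — exclude.
The CIF price already equals the CIF value: 293773.46
Import duty = 293773.46 × 23.6% = 69330.54
Buyer bears: destination terminal 1287.83 + brokerage 466.49 + delivery 1666.31 + duty 69330.54 = 72751.17
Landed cost = invoice 293773.46 + 72751.17 = 366524.63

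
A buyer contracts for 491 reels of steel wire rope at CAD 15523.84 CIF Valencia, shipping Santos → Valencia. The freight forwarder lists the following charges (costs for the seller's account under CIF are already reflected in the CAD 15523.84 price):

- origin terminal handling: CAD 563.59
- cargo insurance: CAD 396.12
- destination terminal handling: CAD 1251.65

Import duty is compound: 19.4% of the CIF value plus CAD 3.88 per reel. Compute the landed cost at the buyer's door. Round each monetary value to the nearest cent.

Total landed cost: CAD 21692.19

CIF: the seller pays costs through ocean freight and marine insurance to the destination port.
Already in the invoice (seller's account under CIF): origin terminal, insurance — exclude.
The CIF price already equals the CIF value: 15523.84
Ad valorem component: 15523.84 × 19.4% = 3011.62
Specific component: 491 × 3.88 = 1905.08
Import duty = 3011.62 + 1905.08 = 4916.70
Buyer bears: destination terminal 1251.65 + duty 4916.70 = 6168.35
Landed cost = invoice 15523.84 + 6168.35 = 21692.19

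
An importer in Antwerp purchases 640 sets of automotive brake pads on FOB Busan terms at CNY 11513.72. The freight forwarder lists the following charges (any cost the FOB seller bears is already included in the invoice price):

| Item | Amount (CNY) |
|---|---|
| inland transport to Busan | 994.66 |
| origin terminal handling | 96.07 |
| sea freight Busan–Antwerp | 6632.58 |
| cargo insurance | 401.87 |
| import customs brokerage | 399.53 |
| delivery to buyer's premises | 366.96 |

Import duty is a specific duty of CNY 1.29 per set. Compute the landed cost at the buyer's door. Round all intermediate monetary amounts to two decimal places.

Total landed cost: CNY 20140.26

FOB: the seller bears costs until goods are on board at the origin port; the buyer bears freight, insurance and all costs thereafter.
Already in the invoice (seller's account under FOB): inland to port, origin terminal — exclude.
CIF value = FOB price + freight + insurance = 11513.72 + 6632.58 + 401.87 = 18548.17
Import duty = 640 × 1.29 = 825.60
Buyer bears: freight 6632.58 + insurance 401.87 + brokerage 399.53 + delivery 366.96 + duty 825.60 = 8626.54
Landed cost = invoice 11513.72 + 8626.54 = 20140.26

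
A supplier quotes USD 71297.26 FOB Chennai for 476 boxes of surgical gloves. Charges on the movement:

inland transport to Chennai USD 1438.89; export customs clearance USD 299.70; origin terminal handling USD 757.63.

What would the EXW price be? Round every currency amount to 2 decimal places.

From FOB to EXW, the seller no longer bears: inland to port, export clearance, origin terminal.
EXW price = 71297.26 − 1438.89 − 299.70 − 757.63 = 68801.04

EXW price: USD 68801.04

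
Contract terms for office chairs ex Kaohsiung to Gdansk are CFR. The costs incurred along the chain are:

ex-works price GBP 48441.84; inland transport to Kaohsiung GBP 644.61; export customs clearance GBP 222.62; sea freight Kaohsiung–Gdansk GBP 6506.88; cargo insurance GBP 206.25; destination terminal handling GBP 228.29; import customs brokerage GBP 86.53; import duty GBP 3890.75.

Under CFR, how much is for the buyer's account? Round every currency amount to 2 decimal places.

CFR: the seller pays costs through ocean freight to the destination port, but not insurance.
Seller's account: goods 48441.84 + inland to port 644.61 + export clearance 222.62 + freight 6506.88 = 55815.95
Buyer's account: insurance 206.25 + destination terminal 228.29 + brokerage 86.53 + duty 3890.75 = 4411.82

Buyer's account: GBP 4411.82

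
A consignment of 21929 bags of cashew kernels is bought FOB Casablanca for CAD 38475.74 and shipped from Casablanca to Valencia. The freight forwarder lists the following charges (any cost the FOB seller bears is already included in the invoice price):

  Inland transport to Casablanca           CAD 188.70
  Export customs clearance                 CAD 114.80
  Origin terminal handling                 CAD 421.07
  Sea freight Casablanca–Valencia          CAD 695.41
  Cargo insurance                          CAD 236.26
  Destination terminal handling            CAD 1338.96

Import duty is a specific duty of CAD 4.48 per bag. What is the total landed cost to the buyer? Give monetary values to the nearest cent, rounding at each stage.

FOB: the seller bears costs until goods are on board at the origin port; the buyer bears freight, insurance and all costs thereafter.
Already in the invoice (seller's account under FOB): inland to port, export clearance, origin terminal — exclude.
CIF value = FOB price + freight + insurance = 38475.74 + 695.41 + 236.26 = 39407.41
Import duty = 21929 × 4.48 = 98241.92
Buyer bears: freight 695.41 + insurance 236.26 + destination terminal 1338.96 + duty 98241.92 = 100512.55
Landed cost = invoice 38475.74 + 100512.55 = 138988.29

Total landed cost: CAD 138988.29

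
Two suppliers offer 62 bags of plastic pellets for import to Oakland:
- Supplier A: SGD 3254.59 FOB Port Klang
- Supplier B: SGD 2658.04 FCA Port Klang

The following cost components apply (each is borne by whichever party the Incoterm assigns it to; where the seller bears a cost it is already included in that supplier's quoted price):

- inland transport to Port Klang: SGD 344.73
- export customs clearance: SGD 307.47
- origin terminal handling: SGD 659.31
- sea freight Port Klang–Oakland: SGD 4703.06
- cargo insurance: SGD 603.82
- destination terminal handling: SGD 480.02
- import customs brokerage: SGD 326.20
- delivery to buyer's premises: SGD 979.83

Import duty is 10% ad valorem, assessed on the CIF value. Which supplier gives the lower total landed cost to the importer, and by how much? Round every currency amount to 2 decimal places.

Supplier A is cheaper by SGD 69.03

Supplier A (FOB):
CIF value = FOB price + freight + insurance = 3254.59 + 4703.06 + 603.82 = 8561.47
Import duty = 8561.47 × 10% = 856.15
Buyer bears (A): 4703.06 + 603.82 + 480.02 + 326.20 + 979.83 = 7092.93
Landed cost (A) = invoice 3254.59 + 7092.93 + duty 856.15 = 11203.67
Supplier B (FCA):
CIF value = FCA price + origin terminal + freight + insurance = 2658.04 + 659.31 + 4703.06 + 603.82 = 8624.23
Import duty = 8624.23 × 10% = 862.42
Buyer bears (B): 659.31 + 4703.06 + 603.82 + 480.02 + 326.20 + 979.83 = 7752.24
Landed cost (B) = invoice 2658.04 + 7752.24 + duty 862.42 = 11272.70
Difference = |11203.67 − 11272.70| = 69.03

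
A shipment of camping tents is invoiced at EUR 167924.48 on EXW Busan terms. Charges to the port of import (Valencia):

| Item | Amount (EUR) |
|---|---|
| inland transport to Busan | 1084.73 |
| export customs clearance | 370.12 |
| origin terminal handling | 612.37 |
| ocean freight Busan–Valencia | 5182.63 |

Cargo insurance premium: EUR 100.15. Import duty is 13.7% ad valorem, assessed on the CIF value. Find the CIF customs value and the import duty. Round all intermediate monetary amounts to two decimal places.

CIF value: EUR 175274.48; import duty: EUR 24012.60

CIF = EXW price + pre-shipment costs + freight + insurance
CIF = 167924.48 + 1084.73 + 370.12 + 612.37 + 5182.63 + 100.15 = 175274.48
Import duty = 175274.48 × 13.7% = 24012.60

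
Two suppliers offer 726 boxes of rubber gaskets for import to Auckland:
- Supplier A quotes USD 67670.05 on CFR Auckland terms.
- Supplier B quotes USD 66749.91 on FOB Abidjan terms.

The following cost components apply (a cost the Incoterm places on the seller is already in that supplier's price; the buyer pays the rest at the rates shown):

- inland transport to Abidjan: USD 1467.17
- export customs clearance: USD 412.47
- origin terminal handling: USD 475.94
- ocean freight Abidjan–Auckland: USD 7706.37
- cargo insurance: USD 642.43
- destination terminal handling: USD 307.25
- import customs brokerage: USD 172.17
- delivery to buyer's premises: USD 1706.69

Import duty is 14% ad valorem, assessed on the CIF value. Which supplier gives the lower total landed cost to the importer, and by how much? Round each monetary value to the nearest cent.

Supplier A (CFR):
CIF value = CFR price + insurance = 67670.05 + 642.43 = 68312.48
Import duty = 68312.48 × 14% = 9563.75
Buyer bears (A): 642.43 + 307.25 + 172.17 + 1706.69 = 2828.54
Landed cost (A) = invoice 67670.05 + 2828.54 + duty 9563.75 = 80062.34
Supplier B (FOB):
CIF value = FOB price + freight + insurance = 66749.91 + 7706.37 + 642.43 = 75098.71
Import duty = 75098.71 × 14% = 10513.82
Buyer bears (B): 7706.37 + 642.43 + 307.25 + 172.17 + 1706.69 = 10534.91
Landed cost (B) = invoice 66749.91 + 10534.91 + duty 10513.82 = 87798.64
Difference = |80062.34 − 87798.64| = 7736.30

Supplier A is cheaper by USD 7736.30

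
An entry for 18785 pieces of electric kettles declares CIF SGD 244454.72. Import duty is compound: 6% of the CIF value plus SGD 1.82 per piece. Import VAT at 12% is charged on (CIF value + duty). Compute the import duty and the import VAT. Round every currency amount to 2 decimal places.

Ad valorem component: 244454.72 × 6% = 14667.28
Specific component: 18785 × 1.82 = 34188.70
Import duty = 14667.28 + 34188.70 = 48855.98
VAT base = CIF + duty = 244454.72 + 48855.98 = 293310.70
Import VAT = 293310.70 × 12% = 35197.28

Import duty: SGD 48855.98; import VAT: SGD 35197.28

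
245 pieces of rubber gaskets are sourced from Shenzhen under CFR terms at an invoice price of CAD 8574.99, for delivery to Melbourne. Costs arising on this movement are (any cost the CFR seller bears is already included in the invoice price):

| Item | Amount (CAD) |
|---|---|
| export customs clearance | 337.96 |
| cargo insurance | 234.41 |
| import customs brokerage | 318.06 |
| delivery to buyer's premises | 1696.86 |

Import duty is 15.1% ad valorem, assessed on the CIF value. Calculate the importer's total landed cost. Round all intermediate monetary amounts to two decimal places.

CFR: the seller pays costs through ocean freight to the destination port, but not insurance.
Already in the invoice (seller's account under CFR): export clearance — exclude.
CIF value = CFR price + insurance = 8574.99 + 234.41 = 8809.40
Import duty = 8809.40 × 15.1% = 1330.22
Buyer bears: insurance 234.41 + brokerage 318.06 + delivery 1696.86 + duty 1330.22 = 3579.55
Landed cost = invoice 8574.99 + 3579.55 = 12154.54

Total landed cost: CAD 12154.54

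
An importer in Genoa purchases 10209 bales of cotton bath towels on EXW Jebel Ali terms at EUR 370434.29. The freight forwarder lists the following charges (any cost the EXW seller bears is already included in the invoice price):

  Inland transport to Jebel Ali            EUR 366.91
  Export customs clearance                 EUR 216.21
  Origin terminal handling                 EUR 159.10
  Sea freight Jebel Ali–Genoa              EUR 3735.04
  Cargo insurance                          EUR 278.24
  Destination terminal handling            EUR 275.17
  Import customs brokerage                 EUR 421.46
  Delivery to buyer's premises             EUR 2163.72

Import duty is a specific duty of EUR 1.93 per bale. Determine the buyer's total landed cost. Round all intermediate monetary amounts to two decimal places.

EXW: the seller makes goods available at their premises; the buyer bears all onward costs.
CIF value = EXW price + inland to port + export clearance + origin terminal + freight + insurance = 370434.29 + 366.91 + 216.21 + 159.10 + 3735.04 + 278.24 = 375189.79
Import duty = 10209 × 1.93 = 19703.37
Buyer bears: inland to port 366.91 + export clearance 216.21 + origin terminal 159.10 + freight 3735.04 + insurance 278.24 + destination terminal 275.17 + brokerage 421.46 + delivery 2163.72 + duty 19703.37 = 27319.22
Landed cost = invoice 370434.29 + 27319.22 = 397753.51

Total landed cost: EUR 397753.51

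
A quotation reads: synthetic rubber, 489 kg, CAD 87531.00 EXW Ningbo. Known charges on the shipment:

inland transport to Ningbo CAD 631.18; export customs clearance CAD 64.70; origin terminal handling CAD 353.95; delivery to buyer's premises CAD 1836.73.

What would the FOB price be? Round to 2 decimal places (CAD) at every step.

Not relevant to the conversion: delivery — on the buyer under both terms; not part of either seller's price.
From EXW to FOB, the seller additionally bears: inland to port, export clearance, origin terminal.
FOB price = 87531.00 + 631.18 + 64.70 + 353.95 = 88580.83

FOB price: CAD 88580.83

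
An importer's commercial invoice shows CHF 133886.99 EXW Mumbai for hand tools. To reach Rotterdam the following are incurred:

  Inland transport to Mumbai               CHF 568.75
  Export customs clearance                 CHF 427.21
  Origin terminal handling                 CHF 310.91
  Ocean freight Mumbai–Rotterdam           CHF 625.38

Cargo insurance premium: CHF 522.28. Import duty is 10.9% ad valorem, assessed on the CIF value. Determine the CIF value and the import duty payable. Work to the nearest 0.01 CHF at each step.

CIF = EXW price + pre-shipment costs + freight + insurance
CIF = 133886.99 + 568.75 + 427.21 + 310.91 + 625.38 + 522.28 = 136341.52
Import duty = 136341.52 × 10.9% = 14861.23

CIF value: CHF 136341.52; import duty: CHF 14861.23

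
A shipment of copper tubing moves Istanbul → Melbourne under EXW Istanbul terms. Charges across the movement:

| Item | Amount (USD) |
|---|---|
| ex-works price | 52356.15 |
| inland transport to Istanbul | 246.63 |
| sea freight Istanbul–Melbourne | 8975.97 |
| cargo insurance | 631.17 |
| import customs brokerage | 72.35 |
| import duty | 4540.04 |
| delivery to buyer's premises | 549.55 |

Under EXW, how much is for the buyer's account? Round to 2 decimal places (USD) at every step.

EXW: the seller makes goods available at their premises; the buyer bears all onward costs.
Seller's account: goods 52356.15 = 52356.15
Buyer's account: inland to port 246.63 + freight 8975.97 + insurance 631.17 + brokerage 72.35 + duty 4540.04 + delivery 549.55 = 15015.71

Buyer's account: USD 15015.71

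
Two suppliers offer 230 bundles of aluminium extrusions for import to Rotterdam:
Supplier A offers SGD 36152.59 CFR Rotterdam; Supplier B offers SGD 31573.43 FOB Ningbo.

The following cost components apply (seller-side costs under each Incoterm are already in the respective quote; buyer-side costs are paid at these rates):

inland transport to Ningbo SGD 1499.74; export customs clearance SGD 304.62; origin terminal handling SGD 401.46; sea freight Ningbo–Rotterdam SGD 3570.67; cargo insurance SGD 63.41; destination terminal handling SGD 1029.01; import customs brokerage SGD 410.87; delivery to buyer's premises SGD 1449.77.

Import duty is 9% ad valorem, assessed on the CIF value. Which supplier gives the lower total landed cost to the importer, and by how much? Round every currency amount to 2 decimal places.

Supplier B is cheaper by SGD 1099.25

Supplier A (CFR):
CIF value = CFR price + insurance = 36152.59 + 63.41 = 36216.00
Import duty = 36216.00 × 9% = 3259.44
Buyer bears (A): 63.41 + 1029.01 + 410.87 + 1449.77 = 2953.06
Landed cost (A) = invoice 36152.59 + 2953.06 + duty 3259.44 = 42365.09
Supplier B (FOB):
CIF value = FOB price + freight + insurance = 31573.43 + 3570.67 + 63.41 = 35207.51
Import duty = 35207.51 × 9% = 3168.68
Buyer bears (B): 3570.67 + 63.41 + 1029.01 + 410.87 + 1449.77 = 6523.73
Landed cost (B) = invoice 31573.43 + 6523.73 + duty 3168.68 = 41265.84
Difference = |42365.09 − 41265.84| = 1099.25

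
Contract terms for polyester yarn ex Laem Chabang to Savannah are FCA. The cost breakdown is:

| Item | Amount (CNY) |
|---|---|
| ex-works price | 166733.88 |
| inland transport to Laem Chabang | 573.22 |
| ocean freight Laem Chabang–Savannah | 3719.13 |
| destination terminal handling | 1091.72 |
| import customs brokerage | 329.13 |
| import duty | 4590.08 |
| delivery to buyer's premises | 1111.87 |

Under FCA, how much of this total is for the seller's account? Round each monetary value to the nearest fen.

FCA: the seller delivers export-cleared goods to the carrier; the buyer bears costs from that point.
Seller's account: goods 166733.88 + inland to port 573.22 = 167307.10
Buyer's account: freight 3719.13 + destination terminal 1091.72 + brokerage 329.13 + duty 4590.08 + delivery 1111.87 = 10841.93

Seller's account: CNY 167307.10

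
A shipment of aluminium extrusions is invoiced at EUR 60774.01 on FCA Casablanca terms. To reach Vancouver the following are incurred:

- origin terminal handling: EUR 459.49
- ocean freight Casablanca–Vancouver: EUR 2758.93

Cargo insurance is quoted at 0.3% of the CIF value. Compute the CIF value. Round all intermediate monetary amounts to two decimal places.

Let C be the CIF value. C = FCA price + pre-shipment costs + freight + 0.3% × C
C − 0.3% × C = 60774.01 + 459.49 + 2758.93
0.997 × C = 63992.43
C = 63992.43 / 0.997 = 64184.98
Insurance premium = 0.3% × 64184.98 = 192.55

CIF value: EUR 64184.98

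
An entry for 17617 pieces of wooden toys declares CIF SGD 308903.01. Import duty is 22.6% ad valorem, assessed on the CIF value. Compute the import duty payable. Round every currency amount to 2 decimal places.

Import duty: SGD 69812.08

Import duty = 308903.01 × 22.6% = 69812.08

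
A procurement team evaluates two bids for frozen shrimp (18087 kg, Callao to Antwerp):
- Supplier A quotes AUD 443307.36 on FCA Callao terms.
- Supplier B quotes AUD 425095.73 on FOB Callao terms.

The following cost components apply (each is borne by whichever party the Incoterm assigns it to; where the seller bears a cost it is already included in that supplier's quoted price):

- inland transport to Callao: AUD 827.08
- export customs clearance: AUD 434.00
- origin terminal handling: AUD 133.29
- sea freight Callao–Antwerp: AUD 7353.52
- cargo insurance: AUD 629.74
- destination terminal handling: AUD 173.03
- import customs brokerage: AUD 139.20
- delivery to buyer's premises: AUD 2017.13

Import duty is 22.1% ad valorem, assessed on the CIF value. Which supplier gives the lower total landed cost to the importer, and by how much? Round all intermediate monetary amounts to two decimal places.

Supplier A (FCA):
CIF value = FCA price + origin terminal + freight + insurance = 443307.36 + 133.29 + 7353.52 + 629.74 = 451423.91
Import duty = 451423.91 × 22.1% = 99764.68
Buyer bears (A): 133.29 + 7353.52 + 629.74 + 173.03 + 139.20 + 2017.13 = 10445.91
Landed cost (A) = invoice 443307.36 + 10445.91 + duty 99764.68 = 553517.95
Supplier B (FOB):
CIF value = FOB price + freight + insurance = 425095.73 + 7353.52 + 629.74 = 433078.99
Import duty = 433078.99 × 22.1% = 95710.46
Buyer bears (B): 7353.52 + 629.74 + 173.03 + 139.20 + 2017.13 = 10312.62
Landed cost (B) = invoice 425095.73 + 10312.62 + duty 95710.46 = 531118.81
Difference = |553517.95 − 531118.81| = 22399.14

Supplier B is cheaper by AUD 22399.14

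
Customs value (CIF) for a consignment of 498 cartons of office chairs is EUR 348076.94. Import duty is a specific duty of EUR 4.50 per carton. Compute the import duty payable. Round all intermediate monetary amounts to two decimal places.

Import duty: EUR 2241.00

Import duty = 498 × 4.50 = 2241.00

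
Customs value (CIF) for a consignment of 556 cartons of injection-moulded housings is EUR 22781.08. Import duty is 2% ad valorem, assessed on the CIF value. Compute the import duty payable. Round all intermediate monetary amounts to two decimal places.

Import duty: EUR 455.62

Import duty = 22781.08 × 2% = 455.62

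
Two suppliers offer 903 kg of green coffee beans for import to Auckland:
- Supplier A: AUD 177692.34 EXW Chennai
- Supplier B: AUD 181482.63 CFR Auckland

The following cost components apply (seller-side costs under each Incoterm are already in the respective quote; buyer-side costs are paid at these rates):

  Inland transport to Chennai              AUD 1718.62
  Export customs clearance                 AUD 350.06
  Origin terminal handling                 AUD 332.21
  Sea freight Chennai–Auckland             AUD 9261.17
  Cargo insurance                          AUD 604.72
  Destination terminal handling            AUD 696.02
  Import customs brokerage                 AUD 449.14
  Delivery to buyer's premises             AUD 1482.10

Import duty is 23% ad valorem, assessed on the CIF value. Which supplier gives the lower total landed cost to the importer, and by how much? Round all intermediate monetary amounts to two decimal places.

Supplier B is cheaper by AUD 9682.28

Supplier A (EXW):
CIF value = EXW price + inland to port + export clearance + origin terminal + freight + insurance = 177692.34 + 1718.62 + 350.06 + 332.21 + 9261.17 + 604.72 = 189959.12
Import duty = 189959.12 × 23% = 43690.60
Buyer bears (A): 1718.62 + 350.06 + 332.21 + 9261.17 + 604.72 + 696.02 + 449.14 + 1482.10 = 14894.04
Landed cost (A) = invoice 177692.34 + 14894.04 + duty 43690.60 = 236276.98
Supplier B (CFR):
CIF value = CFR price + insurance = 181482.63 + 604.72 = 182087.35
Import duty = 182087.35 × 23% = 41880.09
Buyer bears (B): 604.72 + 696.02 + 449.14 + 1482.10 = 3231.98
Landed cost (B) = invoice 181482.63 + 3231.98 + duty 41880.09 = 226594.70
Difference = |236276.98 − 226594.70| = 9682.28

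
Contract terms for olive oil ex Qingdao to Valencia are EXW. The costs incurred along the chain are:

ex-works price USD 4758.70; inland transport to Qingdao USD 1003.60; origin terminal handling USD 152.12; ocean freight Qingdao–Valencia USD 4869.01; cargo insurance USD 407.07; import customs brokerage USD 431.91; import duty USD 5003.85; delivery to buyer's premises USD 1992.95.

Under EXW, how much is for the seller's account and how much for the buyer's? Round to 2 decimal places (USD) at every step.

Seller: USD 4758.70; buyer: USD 13860.51

EXW: the seller makes goods available at their premises; the buyer bears all onward costs.
Seller's account: goods 4758.70 = 4758.70
Buyer's account: inland to port 1003.60 + origin terminal 152.12 + freight 4869.01 + insurance 407.07 + brokerage 431.91 + duty 5003.85 + delivery 1992.95 = 13860.51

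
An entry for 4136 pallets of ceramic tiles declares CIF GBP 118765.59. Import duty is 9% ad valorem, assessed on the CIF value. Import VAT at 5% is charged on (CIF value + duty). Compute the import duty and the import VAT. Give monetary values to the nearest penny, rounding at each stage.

Import duty = 118765.59 × 9% = 10688.90
VAT base = CIF + duty = 118765.59 + 10688.90 = 129454.49
Import VAT = 129454.49 × 5% = 6472.72

Import duty: GBP 10688.90; import VAT: GBP 6472.72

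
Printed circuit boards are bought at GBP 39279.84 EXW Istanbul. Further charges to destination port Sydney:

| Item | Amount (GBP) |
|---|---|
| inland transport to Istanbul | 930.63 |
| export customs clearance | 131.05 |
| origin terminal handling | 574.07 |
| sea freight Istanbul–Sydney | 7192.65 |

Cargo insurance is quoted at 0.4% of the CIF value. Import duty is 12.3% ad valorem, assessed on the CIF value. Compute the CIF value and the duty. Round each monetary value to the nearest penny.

CIF value: GBP 48301.45; import duty: GBP 5941.08

Let C be the CIF value. C = EXW price + pre-shipment costs + freight + 0.4% × C
C − 0.4% × C = 39279.84 + 930.63 + 131.05 + 574.07 + 7192.65
0.996 × C = 48108.24
C = 48108.24 / 0.996 = 48301.45
Insurance premium = 0.4% × 48301.45 = 193.21
Import duty = 48301.45 × 12.3% = 5941.08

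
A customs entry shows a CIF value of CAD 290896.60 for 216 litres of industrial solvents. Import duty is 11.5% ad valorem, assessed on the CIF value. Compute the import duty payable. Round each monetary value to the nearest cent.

Import duty = 290896.60 × 11.5% = 33453.11

Import duty: CAD 33453.11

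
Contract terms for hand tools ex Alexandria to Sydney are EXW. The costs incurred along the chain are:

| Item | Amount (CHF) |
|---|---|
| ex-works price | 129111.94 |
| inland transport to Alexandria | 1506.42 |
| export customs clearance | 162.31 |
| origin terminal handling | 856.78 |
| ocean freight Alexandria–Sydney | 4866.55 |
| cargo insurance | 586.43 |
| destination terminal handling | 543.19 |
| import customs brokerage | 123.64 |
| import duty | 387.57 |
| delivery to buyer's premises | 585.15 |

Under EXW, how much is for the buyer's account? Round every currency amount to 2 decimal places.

EXW: the seller makes goods available at their premises; the buyer bears all onward costs.
Seller's account: goods 129111.94 = 129111.94
Buyer's account: inland to port 1506.42 + export clearance 162.31 + origin terminal 856.78 + freight 4866.55 + insurance 586.43 + destination terminal 543.19 + brokerage 123.64 + duty 387.57 + delivery 585.15 = 9618.04

Buyer's account: CHF 9618.04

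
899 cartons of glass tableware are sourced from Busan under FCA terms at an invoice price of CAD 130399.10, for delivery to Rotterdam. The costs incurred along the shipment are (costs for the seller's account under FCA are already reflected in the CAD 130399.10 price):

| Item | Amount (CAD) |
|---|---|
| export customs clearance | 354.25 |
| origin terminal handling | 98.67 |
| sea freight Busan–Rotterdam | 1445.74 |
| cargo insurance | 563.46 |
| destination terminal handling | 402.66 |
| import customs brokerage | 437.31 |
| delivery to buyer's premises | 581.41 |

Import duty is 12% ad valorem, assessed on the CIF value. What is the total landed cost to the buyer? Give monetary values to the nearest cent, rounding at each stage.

Total landed cost: CAD 149829.19

FCA: the seller delivers export-cleared goods to the carrier; the buyer bears costs from that point.
Already in the invoice (seller's account under FCA): export clearance — exclude.
CIF value = FCA price + origin terminal + freight + insurance = 130399.10 + 98.67 + 1445.74 + 563.46 = 132506.97
Import duty = 132506.97 × 12% = 15900.84
Buyer bears: origin terminal 98.67 + freight 1445.74 + insurance 563.46 + destination terminal 402.66 + brokerage 437.31 + delivery 581.41 + duty 15900.84 = 19430.09
Landed cost = invoice 130399.10 + 19430.09 = 149829.19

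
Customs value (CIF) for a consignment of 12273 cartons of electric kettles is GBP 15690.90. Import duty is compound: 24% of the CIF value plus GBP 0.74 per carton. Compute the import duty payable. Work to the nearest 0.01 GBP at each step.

Import duty: GBP 12847.84

Ad valorem component: 15690.90 × 24% = 3765.82
Specific component: 12273 × 0.74 = 9082.02
Import duty = 3765.82 + 9082.02 = 12847.84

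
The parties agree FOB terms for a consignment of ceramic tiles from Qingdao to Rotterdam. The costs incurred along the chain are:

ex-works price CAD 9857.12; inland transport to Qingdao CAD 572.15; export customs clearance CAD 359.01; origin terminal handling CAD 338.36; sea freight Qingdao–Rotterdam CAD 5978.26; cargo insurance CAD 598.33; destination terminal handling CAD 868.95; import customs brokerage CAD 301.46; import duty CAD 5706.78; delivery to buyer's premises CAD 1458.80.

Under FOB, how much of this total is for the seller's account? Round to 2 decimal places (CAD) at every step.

Seller's account: CAD 11126.64

FOB: the seller bears costs until goods are on board at the origin port; the buyer bears freight, insurance and all costs thereafter.
Seller's account: goods 9857.12 + inland to port 572.15 + export clearance 359.01 + origin terminal 338.36 = 11126.64
Buyer's account: freight 5978.26 + insurance 598.33 + destination terminal 868.95 + brokerage 301.46 + duty 5706.78 + delivery 1458.80 = 14912.58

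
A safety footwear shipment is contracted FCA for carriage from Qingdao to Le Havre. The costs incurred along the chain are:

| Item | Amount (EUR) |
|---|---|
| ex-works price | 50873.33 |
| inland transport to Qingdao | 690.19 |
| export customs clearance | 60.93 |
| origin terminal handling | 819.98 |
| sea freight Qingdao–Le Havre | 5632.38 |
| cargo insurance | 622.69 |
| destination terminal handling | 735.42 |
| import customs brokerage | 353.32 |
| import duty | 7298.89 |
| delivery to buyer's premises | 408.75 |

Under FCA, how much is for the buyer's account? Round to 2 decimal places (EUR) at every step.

FCA: the seller delivers export-cleared goods to the carrier; the buyer bears costs from that point.
Seller's account: goods 50873.33 + inland to port 690.19 + export clearance 60.93 = 51624.45
Buyer's account: origin terminal 819.98 + freight 5632.38 + insurance 622.69 + destination terminal 735.42 + brokerage 353.32 + duty 7298.89 + delivery 408.75 = 15871.43

Buyer's account: EUR 15871.43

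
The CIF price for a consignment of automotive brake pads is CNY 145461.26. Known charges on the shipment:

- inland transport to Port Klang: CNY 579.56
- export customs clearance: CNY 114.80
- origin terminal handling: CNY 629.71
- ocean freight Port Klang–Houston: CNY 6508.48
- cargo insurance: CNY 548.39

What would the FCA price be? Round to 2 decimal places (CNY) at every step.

FCA price: CNY 137774.68

Not relevant to the conversion: inland to port, export clearance — on the seller under both CIF and FCA; already in the CIF price and stays in the FCA price.
From CIF to FCA, the seller no longer bears: origin terminal, freight, insurance.
FCA price = 145461.26 − 629.71 − 6508.48 − 548.39 = 137774.68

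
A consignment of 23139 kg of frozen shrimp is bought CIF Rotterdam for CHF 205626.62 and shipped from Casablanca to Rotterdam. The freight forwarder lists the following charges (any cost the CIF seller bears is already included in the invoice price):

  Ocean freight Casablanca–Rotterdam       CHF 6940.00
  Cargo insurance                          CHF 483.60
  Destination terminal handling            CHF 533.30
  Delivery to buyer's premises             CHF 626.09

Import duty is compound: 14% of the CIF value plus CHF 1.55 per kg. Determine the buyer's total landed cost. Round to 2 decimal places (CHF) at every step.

Total landed cost: CHF 271439.19

CIF: the seller pays costs through ocean freight and marine insurance to the destination port.
Already in the invoice (seller's account under CIF): freight, insurance — exclude.
The CIF price already equals the CIF value: 205626.62
Ad valorem component: 205626.62 × 14% = 28787.73
Specific component: 23139 × 1.55 = 35865.45
Import duty = 28787.73 + 35865.45 = 64653.18
Buyer bears: destination terminal 533.30 + delivery 626.09 + duty 64653.18 = 65812.57
Landed cost = invoice 205626.62 + 65812.57 = 271439.19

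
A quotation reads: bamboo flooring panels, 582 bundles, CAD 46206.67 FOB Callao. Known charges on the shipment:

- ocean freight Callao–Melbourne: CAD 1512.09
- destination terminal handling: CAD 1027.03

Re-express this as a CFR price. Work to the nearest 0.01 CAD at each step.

CFR price: CAD 47718.76

Not relevant to the conversion: destination terminal — on the buyer under both terms; not part of either seller's price.
From FOB to CFR, the seller additionally bears: freight.
CFR price = 46206.67 + 1512.09 = 47718.76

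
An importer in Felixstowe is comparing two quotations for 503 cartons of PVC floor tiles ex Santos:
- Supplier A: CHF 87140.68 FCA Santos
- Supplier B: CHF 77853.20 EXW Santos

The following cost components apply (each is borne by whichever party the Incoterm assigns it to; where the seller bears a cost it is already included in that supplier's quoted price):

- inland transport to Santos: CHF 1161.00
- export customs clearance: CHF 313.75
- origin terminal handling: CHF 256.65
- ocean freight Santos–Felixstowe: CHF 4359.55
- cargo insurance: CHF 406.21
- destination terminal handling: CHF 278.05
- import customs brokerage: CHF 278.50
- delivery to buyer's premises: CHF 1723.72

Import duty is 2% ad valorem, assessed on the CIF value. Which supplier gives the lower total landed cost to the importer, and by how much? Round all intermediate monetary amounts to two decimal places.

Supplier A (FCA):
CIF value = FCA price + origin terminal + freight + insurance = 87140.68 + 256.65 + 4359.55 + 406.21 = 92163.09
Import duty = 92163.09 × 2% = 1843.26
Buyer bears (A): 256.65 + 4359.55 + 406.21 + 278.05 + 278.50 + 1723.72 = 7302.68
Landed cost (A) = invoice 87140.68 + 7302.68 + duty 1843.26 = 96286.62
Supplier B (EXW):
CIF value = EXW price + inland to port + export clearance + origin terminal + freight + insurance = 77853.20 + 1161.00 + 313.75 + 256.65 + 4359.55 + 406.21 = 84350.36
Import duty = 84350.36 × 2% = 1687.01
Buyer bears (B): 1161.00 + 313.75 + 256.65 + 4359.55 + 406.21 + 278.05 + 278.50 + 1723.72 = 8777.43
Landed cost (B) = invoice 77853.20 + 8777.43 + duty 1687.01 = 88317.64
Difference = |96286.62 − 88317.64| = 7968.98

Supplier B is cheaper by CHF 7968.98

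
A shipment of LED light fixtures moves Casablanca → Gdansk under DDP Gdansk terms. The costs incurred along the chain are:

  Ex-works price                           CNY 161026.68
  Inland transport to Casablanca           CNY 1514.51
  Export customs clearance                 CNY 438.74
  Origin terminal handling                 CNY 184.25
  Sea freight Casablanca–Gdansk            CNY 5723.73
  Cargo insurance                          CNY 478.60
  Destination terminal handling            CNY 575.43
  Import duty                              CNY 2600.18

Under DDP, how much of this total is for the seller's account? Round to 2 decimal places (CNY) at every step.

Seller's account: CNY 172542.12

DDP: the seller bears all costs including import duty.
Seller's account: goods 161026.68 + inland to port 1514.51 + export clearance 438.74 + origin terminal 184.25 + freight 5723.73 + insurance 478.60 + destination terminal 575.43 + duty 2600.18 = 172542.12
Buyer's account: 0.00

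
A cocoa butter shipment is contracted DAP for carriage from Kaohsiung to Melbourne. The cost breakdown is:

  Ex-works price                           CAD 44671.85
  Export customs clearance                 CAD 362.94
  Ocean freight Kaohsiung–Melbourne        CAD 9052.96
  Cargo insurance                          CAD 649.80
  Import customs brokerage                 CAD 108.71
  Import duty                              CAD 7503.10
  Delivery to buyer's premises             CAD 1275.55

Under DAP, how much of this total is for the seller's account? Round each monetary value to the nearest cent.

Seller's account: CAD 56013.10

DAP: the seller bears all costs to the named destination except import duty and clearance.
Seller's account: goods 44671.85 + export clearance 362.94 + freight 9052.96 + insurance 649.80 + delivery 1275.55 = 56013.10
Buyer's account: brokerage 108.71 + duty 7503.10 = 7611.81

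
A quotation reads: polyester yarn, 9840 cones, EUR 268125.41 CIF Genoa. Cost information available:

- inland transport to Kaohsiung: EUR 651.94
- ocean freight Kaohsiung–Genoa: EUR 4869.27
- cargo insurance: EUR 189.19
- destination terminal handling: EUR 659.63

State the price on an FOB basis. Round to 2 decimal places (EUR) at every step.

Not relevant to the conversion: inland to port — on the seller under both CIF and FOB; already in the CIF price and stays in the FOB price. destination terminal — on the buyer under both terms; not part of either seller's price.
From CIF to FOB, the seller no longer bears: freight, insurance.
FOB price = 268125.41 − 4869.27 − 189.19 = 263066.95

FOB price: EUR 263066.95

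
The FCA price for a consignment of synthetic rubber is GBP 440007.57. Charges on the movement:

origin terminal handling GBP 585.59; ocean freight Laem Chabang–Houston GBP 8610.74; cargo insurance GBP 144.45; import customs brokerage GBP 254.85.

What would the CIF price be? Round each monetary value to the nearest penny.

Not relevant to the conversion: brokerage — on the buyer under both terms; not part of either seller's price.
From FCA to CIF, the seller additionally bears: origin terminal, freight, insurance.
CIF price = 440007.57 + 585.59 + 8610.74 + 144.45 = 449348.35

CIF price: GBP 449348.35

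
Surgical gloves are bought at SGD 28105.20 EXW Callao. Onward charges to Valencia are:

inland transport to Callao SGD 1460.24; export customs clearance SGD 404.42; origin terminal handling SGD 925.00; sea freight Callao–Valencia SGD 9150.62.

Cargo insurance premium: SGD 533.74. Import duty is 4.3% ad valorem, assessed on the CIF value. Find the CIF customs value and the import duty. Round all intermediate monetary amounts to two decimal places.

CIF = EXW price + pre-shipment costs + freight + insurance
CIF = 28105.20 + 1460.24 + 404.42 + 925.00 + 9150.62 + 533.74 = 40579.22
Import duty = 40579.22 × 4.3% = 1744.91

CIF value: SGD 40579.22; import duty: SGD 1744.91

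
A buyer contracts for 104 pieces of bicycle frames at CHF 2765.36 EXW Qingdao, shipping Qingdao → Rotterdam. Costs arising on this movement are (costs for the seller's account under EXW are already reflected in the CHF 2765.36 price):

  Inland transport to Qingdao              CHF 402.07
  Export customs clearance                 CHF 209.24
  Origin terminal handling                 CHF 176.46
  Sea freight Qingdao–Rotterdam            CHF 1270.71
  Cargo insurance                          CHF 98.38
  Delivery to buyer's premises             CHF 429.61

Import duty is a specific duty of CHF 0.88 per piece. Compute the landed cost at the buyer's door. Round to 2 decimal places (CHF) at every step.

Total landed cost: CHF 5443.35

EXW: the seller makes goods available at their premises; the buyer bears all onward costs.
CIF value = EXW price + inland to port + export clearance + origin terminal + freight + insurance = 2765.36 + 402.07 + 209.24 + 176.46 + 1270.71 + 98.38 = 4922.22
Import duty = 104 × 0.88 = 91.52
Buyer bears: inland to port 402.07 + export clearance 209.24 + origin terminal 176.46 + freight 1270.71 + insurance 98.38 + delivery 429.61 + duty 91.52 = 2677.99
Landed cost = invoice 2765.36 + 2677.99 = 5443.35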